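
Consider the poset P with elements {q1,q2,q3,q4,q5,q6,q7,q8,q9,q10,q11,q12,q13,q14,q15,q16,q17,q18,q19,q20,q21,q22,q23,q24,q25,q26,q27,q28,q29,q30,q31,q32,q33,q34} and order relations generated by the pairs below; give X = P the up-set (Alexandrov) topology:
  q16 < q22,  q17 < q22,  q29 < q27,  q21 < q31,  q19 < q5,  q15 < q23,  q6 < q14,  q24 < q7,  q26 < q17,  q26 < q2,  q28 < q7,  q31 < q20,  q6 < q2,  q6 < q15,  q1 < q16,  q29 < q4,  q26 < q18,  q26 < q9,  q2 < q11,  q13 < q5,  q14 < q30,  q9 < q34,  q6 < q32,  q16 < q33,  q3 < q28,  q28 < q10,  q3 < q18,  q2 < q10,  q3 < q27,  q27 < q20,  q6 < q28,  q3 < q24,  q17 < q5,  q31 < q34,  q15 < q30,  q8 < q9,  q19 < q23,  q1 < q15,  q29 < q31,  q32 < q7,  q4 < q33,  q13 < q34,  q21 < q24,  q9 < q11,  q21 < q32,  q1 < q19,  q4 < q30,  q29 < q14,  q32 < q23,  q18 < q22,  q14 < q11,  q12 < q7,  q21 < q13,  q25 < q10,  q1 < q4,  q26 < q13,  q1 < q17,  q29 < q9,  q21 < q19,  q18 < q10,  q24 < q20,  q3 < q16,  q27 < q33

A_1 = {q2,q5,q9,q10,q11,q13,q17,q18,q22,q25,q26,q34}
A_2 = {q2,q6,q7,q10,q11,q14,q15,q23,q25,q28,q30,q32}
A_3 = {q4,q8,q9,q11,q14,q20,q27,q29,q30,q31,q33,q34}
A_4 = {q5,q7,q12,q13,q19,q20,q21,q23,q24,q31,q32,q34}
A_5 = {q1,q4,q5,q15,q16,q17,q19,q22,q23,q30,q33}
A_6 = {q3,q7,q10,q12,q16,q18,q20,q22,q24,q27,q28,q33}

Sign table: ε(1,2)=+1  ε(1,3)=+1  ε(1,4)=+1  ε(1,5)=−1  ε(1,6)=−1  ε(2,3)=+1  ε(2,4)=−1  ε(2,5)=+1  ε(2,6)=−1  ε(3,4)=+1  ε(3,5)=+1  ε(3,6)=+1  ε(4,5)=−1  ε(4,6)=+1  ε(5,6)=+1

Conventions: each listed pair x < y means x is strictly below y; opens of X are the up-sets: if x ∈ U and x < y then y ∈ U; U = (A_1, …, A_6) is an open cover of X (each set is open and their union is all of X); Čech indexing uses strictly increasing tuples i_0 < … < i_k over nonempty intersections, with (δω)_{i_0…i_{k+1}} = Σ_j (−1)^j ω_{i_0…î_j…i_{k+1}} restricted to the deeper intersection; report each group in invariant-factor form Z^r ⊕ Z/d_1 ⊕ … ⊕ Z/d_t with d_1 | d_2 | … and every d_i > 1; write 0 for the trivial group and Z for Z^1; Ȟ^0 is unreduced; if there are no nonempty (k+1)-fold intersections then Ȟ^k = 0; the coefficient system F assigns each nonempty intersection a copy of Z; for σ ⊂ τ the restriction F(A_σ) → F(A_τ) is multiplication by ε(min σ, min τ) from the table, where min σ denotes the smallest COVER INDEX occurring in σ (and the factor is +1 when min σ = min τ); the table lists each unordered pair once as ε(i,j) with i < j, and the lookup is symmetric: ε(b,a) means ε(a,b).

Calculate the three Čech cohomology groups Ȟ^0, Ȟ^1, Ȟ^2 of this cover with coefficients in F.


cover nerve:
  A12={q2,q10,q11,q25} A13={q9,q11,q34} A14={q5,q13,q34} A15={q5,q17,q22} A16={q10,q18,q22} A23={q11,q14,q30} A24={q7,q23,q32} A25={q15,q23,q30} A26={q7,q10,q28} A34={q20,q31,q34} A35={q4,q30,q33} A36={q20,q27,q33} A45={q5,q19,q23} A46={q7,q12,q20,q24} A56={q16,q22,q33}
  A123={q11} A126={q10} A134={q34} A145={q5} A156={q22} A235={q30} A245={q23} A246={q7} A346={q20} A356={q33}
C dims 6,15,10; δ0: rk 6, SNF 1^5·2; δ1: rk 9, SNF 1^9
Ȟ^0: (6−6)−0=0 ⇒ 0
Ȟ^1: (15−9)−6=0 plus torsion [2] ⇒ Z/2
Ȟ^2: (10−0)−9=1 ⇒ Z

Ȟ^0(U;F) ≅ 0, Ȟ^1(U;F) ≅ Z/2 and Ȟ^2(U;F) ≅ Z


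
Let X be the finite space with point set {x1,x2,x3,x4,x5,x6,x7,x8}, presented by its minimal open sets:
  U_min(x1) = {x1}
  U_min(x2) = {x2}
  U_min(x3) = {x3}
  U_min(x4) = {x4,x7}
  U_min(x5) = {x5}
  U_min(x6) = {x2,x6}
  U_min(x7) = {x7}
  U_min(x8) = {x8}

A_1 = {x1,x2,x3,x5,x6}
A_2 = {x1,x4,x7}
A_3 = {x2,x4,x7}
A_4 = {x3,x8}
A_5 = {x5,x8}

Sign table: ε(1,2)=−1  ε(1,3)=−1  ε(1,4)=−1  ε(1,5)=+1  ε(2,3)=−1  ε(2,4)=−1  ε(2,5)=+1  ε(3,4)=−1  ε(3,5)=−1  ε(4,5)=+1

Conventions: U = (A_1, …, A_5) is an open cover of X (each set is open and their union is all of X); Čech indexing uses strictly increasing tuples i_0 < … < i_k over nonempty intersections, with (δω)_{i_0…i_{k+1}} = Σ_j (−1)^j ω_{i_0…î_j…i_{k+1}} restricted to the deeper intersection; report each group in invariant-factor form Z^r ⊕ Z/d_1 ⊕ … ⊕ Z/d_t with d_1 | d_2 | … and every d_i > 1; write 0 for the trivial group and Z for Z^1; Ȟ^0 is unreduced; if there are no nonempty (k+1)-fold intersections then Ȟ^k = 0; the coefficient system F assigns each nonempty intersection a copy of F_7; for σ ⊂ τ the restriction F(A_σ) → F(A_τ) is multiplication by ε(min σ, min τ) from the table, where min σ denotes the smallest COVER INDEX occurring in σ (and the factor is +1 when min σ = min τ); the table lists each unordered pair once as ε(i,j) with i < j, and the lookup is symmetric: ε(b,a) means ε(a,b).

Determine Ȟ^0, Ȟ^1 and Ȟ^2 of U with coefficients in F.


nerve of the cover:
  A12={x1} A13={x2} A14={x3} A15={x5} A23={x4,x7} A45={x8}
C dims 5,6; δ0: rk_F7 5
Ȟ^0 = (5 − 5) − 0 = 0, so Ȟ^0 ≅ 0
Ȟ^1 = (6 − 0) − 5 = 1, so Ȟ^1 ≅ Z/7
Ȟ^2 = (0 − 0) − 0 = 0, so Ȟ^2 ≅ 0

Ȟ^0 = 0; Ȟ^1 = Z/7; Ȟ^2 = 0


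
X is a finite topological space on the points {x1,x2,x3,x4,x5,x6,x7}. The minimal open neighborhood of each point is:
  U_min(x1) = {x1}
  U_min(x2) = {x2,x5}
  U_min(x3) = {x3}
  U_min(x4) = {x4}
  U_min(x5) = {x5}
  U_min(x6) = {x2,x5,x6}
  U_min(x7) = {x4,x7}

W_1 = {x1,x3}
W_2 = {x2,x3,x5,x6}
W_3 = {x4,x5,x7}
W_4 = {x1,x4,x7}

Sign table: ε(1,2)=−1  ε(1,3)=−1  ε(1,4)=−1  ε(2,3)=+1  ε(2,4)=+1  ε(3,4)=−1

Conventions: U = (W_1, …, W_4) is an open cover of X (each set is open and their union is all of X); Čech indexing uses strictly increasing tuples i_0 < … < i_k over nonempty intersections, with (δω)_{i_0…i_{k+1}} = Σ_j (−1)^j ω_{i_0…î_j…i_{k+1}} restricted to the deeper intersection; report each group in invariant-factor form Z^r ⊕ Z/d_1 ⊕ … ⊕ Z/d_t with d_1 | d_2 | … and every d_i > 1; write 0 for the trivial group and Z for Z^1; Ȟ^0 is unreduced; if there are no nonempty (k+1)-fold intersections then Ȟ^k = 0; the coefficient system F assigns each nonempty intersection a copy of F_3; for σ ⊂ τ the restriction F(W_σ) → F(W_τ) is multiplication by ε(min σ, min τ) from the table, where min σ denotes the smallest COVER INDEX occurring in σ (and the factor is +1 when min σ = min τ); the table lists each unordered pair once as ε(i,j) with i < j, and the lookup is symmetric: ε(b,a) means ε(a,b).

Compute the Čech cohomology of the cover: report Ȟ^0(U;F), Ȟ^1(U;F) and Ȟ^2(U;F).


Ȟ^0 = 0; Ȟ^1 = 0; Ȟ^2 = 0

intersection data:
  W12={x3} W14={x1} W23={x5} W34={x4,x7}
C dims 4,4; δ0: rk_F3 4
Ȟ^0 = (4 − 4) − 0 = 0, so Ȟ^0 ≅ 0
Ȟ^1 = (4 − 0) − 4 = 0, so Ȟ^1 ≅ 0
Ȟ^2 = (0 − 0) − 0 = 0, so Ȟ^2 ≅ 0


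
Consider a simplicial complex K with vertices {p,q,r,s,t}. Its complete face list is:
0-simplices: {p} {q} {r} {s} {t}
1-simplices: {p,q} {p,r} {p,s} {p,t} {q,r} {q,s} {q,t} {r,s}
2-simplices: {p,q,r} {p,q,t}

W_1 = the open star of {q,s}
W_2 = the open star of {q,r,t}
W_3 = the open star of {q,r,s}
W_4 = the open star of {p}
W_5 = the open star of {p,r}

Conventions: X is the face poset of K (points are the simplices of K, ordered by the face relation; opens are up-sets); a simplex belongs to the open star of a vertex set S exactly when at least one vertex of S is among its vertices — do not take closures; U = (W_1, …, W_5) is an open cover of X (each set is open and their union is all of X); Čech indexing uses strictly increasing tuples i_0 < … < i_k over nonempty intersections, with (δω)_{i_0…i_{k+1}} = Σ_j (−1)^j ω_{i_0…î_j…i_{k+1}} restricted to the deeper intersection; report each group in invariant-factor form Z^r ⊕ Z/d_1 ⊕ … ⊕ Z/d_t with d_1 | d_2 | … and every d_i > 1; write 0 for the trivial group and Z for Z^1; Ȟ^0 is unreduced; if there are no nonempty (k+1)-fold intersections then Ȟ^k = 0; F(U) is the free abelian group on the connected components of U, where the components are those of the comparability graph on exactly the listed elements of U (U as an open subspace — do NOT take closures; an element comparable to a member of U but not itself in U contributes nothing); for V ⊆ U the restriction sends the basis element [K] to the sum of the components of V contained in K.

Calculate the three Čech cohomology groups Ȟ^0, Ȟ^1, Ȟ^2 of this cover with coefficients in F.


cover nerve:
  W1={{q},{s},{p,q},{p,s},{q,r},{q,s},{q,t},{r,s},{p,q,r},{p,q,t}} W2={{q},{r},{t},{p,q},{p,r},{p,t},{q,r},{q,s},{q,t},{r,s},{p,q,r},{p,q,t}} W3={{q},{r},{s},{p,q},{p,r},{p,s},{q,r},{q,s},{q,t},{r,s},{p,q,r},{p,q,t}} W4={{p},{p,q},{p,r},{p,s},{p,t},{p,q,r},{p,q,t}} W5={{p},{r},{p,q},{p,r},{p,s},{p,t},{q,r},{r,s},{p,q,r},{p,q,t}}
  W12={{q},{p,q},{q,r},{q,s},{q,t},{r,s},{p,q,r},{p,q,t}} W13={{q},{s},{p,q},{p,s},{q,r},{q,s},{q,t},{r,s},{p,q,r},{p,q,t}} W14={{p,q},{p,s},{p,q,r},{p,q,t}} W15={{p,q},{p,s},{q,r},{r,s},{p,q,r},{p,q,t}} W23={{q},{r},{p,q},{p,r},{q,r},{q,s},{q,t},{r,s},{p,q,r},{p,q,t}} W24={{p,q},{p,r},{p,t},{p,q,r},{p,q,t}} W25={{r},{p,q},{p,r},{p,t},{q,r},{r,s},{p,q,r},{p,q,t}} W34={{p,q},{p,r},{p,s},{p,q,r},{p,q,t}} W35={{r},{p,q},{p,r},{p,s},{q,r},{r,s},{p,q,r},{p,q,t}} W45={{p},{p,q},{p,r},{p,s},{p,t},{p,q,r},{p,q,t}}
  W123={{q},{p,q},{q,r},{q,s},{q,t},{r,s},{p,q,r},{p,q,t}} W124={{p,q},{p,q,r},{p,q,t}} W125={{p,q},{q,r},{r,s},{p,q,r},{p,q,t}} W134={{p,q},{p,s},{p,q,r},{p,q,t}} W135={{p,q},{p,s},{q,r},{r,s},{p,q,r},{p,q,t}} W145={{p,q},{p,s},{p,q,r},{p,q,t}} W234={{p,q},{p,r},{p,q,r},{p,q,t}} W235={{r},{p,q},{p,r},{q,r},{r,s},{p,q,r},{p,q,t}} W245={{p,q},{p,r},{p,t},{p,q,r},{p,q,t}} W345={{p,q},{p,r},{p,s},{p,q,r},{p,q,t}}
  W1234={{p,q},{p,q,r},{p,q,t}} W1235={{p,q},{q,r},{r,s},{p,q,r},{p,q,t}} W1245={{p,q},{p,q,r},{p,q,t}} W1345={{p,q},{p,s},{p,q,r},{p,q,t}} W2345={{p,q},{p,r},{p,q,r},{p,q,t}}
  W12345={{p,q},{p,q,r},{p,q,t}}
components per intersection:
  W1: {{q},{s},{p,q},{p,s},{q,r},{q,s},{q,t},{r,s},{p,q,r},{p,q,t}}
  W2: {{q},{r},{t},{p,q},{p,r},{p,t},{q,r},{q,s},{q,t},{r,s},{p,q,r},{p,q,t}}
  W3: {{q},{r},{s},{p,q},{p,r},{p,s},{q,r},{q,s},{q,t},{r,s},{p,q,r},{p,q,t}}
  W4: {{p},{p,q},{p,r},{p,s},{p,t},{p,q,r},{p,q,t}}
  W5: {{p},{r},{p,q},{p,r},{p,s},{p,t},{q,r},{r,s},{p,q,r},{p,q,t}}
  W12: {{q},{p,q},{q,r},{q,s},{q,t},{p,q,r},{p,q,t}} {{r,s}}
  W13: {{q},{s},{p,q},{p,s},{q,r},{q,s},{q,t},{r,s},{p,q,r},{p,q,t}}
  W14: {{p,q},{p,q,r},{p,q,t}} {{p,s}}
  W15: {{p,q},{q,r},{p,q,r},{p,q,t}} {{p,s}} {{r,s}}
  W23: {{q},{r},{p,q},{p,r},{q,r},{q,s},{q,t},{r,s},{p,q,r},{p,q,t}}
  W24: {{p,q},{p,r},{p,t},{p,q,r},{p,q,t}}
  W25: {{r},{p,q},{p,r},{p,t},{q,r},{r,s},{p,q,r},{p,q,t}}
  W34: {{p,q},{p,r},{p,q,r},{p,q,t}} {{p,s}}
  W35: {{r},{p,q},{p,r},{q,r},{r,s},{p,q,r},{p,q,t}} {{p,s}}
  W45: {{p},{p,q},{p,r},{p,s},{p,t},{p,q,r},{p,q,t}}
  W123: {{q},{p,q},{q,r},{q,s},{q,t},{p,q,r},{p,q,t}} {{r,s}}
  W124: {{p,q},{p,q,r},{p,q,t}}
  W125: {{p,q},{q,r},{p,q,r},{p,q,t}} {{r,s}}
  W134: {{p,q},{p,q,r},{p,q,t}} {{p,s}}
  W135: {{p,q},{q,r},{p,q,r},{p,q,t}} {{p,s}} {{r,s}}
  W145: {{p,q},{p,q,r},{p,q,t}} {{p,s}}
  W234: {{p,q},{p,r},{p,q,r},{p,q,t}}
  W235: {{r},{p,q},{p,r},{q,r},{r,s},{p,q,r},{p,q,t}}
  W245: {{p,q},{p,r},{p,t},{p,q,r},{p,q,t}}
  W345: {{p,q},{p,r},{p,q,r},{p,q,t}} {{p,s}}
  W1234: {{p,q},{p,q,r},{p,q,t}}
  W1235: {{p,q},{q,r},{p,q,r},{p,q,t}} {{r,s}}
  W1245: {{p,q},{p,q,r},{p,q,t}}
  W1345: {{p,q},{p,q,r},{p,q,t}} {{p,s}}
  W2345: {{p,q},{p,r},{p,q,r},{p,q,t}}
  W12345: {{p,q},{p,q,r},{p,q,t}}
C dims 5,16,17,7; δ0: rk 4, SNF 1^4; δ1: rk 11, SNF 1^11; δ2: rk 6, SNF 1^6
Ȟ^0: (5−4)−0=1 ⇒ Z
Ȟ^1: (16−11)−4=1 ⇒ Z
Ȟ^2: (17−6)−11=0 ⇒ 0

Ȟ^0(U;F) ≅ Z,  Ȟ^1(U;F) ≅ Z,  Ȟ^2(U;F) ≅ 0


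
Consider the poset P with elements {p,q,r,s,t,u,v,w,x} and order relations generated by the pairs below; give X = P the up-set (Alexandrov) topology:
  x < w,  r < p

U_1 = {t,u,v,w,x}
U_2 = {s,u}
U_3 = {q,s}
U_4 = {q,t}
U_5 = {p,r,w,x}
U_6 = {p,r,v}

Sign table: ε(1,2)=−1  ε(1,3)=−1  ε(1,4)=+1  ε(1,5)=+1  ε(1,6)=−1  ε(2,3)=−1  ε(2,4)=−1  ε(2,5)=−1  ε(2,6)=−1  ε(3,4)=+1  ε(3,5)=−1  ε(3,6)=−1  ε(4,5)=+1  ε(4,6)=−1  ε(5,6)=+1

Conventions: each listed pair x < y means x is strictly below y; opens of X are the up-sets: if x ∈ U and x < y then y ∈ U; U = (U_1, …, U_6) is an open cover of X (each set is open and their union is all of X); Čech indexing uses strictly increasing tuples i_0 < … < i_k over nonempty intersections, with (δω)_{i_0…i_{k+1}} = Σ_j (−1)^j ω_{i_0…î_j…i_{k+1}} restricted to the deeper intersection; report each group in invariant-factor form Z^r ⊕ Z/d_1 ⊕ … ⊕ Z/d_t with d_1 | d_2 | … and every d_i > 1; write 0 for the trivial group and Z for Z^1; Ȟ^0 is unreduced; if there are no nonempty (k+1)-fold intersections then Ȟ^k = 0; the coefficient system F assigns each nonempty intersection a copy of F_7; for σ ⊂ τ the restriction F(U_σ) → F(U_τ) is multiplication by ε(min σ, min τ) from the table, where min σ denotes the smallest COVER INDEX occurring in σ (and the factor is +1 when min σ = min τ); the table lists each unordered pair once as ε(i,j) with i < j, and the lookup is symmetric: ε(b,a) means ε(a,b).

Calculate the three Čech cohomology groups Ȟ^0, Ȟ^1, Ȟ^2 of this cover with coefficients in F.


Ȟ^0 = 0,  Ȟ^1 = Z/7,  Ȟ^2 = 0

nonempty overlaps:
  U12={u} U14={t} U15={w,x} U16={v} U23={s} U34={q} U56={p,r}
C dims 6,7; δ0: rk_F7 6
degree 0: 6−6−0 = 0 → Ȟ^0 ≅ 0
degree 1: 7−0−6 = 1 → Ȟ^1 ≅ Z/7
degree 2: 0−0−0 = 0 → Ȟ^2 ≅ 0


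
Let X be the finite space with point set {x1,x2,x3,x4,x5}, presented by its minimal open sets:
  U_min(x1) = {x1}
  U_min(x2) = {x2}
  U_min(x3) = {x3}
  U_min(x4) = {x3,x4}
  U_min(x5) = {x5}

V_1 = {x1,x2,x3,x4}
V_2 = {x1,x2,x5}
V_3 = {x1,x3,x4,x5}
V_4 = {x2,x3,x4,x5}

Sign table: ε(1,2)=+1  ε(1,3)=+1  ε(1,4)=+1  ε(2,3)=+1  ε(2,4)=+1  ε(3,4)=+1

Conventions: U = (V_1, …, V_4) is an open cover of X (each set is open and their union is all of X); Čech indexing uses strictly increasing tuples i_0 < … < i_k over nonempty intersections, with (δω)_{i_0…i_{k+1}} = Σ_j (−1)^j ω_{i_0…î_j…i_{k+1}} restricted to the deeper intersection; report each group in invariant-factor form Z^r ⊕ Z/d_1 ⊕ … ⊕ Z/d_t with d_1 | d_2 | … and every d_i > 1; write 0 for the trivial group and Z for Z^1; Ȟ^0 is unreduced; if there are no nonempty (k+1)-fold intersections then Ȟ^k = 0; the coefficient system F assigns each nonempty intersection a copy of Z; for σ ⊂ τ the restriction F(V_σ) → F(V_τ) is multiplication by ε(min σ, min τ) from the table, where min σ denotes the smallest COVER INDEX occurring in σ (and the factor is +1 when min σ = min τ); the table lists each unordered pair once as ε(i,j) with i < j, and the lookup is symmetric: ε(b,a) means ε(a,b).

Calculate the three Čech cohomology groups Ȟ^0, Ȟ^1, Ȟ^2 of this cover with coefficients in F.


Ȟ^0(U;F) ≅ Z,  Ȟ^1(U;F) ≅ 0,  Ȟ^2(U;F) ≅ Z

intersection data:
  V12={x1,x2} V13={x1,x3,x4} V14={x2,x3,x4} V23={x1,x5} V24={x2,x5} V34={x3,x4,x5}
  V123={x1} V124={x2} V134={x3,x4} V234={x5}
C dims 4,6,4; δ0: rk 3, SNF 1^3; δ1: rk 3, SNF 1^3
Ȟ^0 = (4 − 3) − 0 = 1, so Ȟ^0 ≅ Z
Ȟ^1 = (6 − 3) − 3 = 0, so Ȟ^1 ≅ 0
Ȟ^2 = (4 − 0) − 3 = 1, so Ȟ^2 ≅ Z


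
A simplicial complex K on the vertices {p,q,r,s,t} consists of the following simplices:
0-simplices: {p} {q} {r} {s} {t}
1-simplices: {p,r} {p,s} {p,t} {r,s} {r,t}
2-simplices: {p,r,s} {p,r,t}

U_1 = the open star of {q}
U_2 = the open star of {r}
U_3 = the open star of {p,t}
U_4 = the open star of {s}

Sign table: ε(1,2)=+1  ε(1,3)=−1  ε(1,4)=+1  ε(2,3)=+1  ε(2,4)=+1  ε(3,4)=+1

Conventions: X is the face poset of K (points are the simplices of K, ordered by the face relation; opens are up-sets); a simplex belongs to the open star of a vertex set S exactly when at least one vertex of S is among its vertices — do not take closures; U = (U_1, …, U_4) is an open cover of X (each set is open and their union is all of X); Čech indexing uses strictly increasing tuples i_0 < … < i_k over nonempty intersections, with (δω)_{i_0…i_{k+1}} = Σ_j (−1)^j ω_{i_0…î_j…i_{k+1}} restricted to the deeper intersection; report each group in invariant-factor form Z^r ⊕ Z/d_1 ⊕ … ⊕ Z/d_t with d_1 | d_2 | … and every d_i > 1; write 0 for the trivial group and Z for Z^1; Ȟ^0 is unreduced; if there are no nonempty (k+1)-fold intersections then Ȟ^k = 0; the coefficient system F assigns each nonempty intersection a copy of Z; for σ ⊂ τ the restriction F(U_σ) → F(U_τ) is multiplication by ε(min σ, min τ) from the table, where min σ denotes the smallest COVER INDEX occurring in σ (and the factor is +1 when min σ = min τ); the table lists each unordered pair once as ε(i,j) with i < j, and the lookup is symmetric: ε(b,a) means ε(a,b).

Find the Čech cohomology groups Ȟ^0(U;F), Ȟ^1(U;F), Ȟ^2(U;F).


Ȟ^0 = Z^2; Ȟ^1 = 0; Ȟ^2 = 0

intersection data:
  U1={{q}} U2={{r},{p,r},{r,s},{r,t},{p,r,s},{p,r,t}} U3={{p},{t},{p,r},{p,s},{p,t},{r,t},{p,r,s},{p,r,t}} U4={{s},{p,s},{r,s},{p,r,s}}
  U23={{p,r},{r,t},{p,r,s},{p,r,t}} U24={{r,s},{p,r,s}} U34={{p,s},{p,r,s}}
  U234={{p,r,s}}
C dims 4,3,1; δ0: rk 2, SNF 1^2; δ1: rk 1, SNF 1^1
Ȟ^0 = (4 − 2) − 0 = 2, so Ȟ^0 ≅ Z^2
Ȟ^1 = (3 − 1) − 2 = 0, so Ȟ^1 ≅ 0
Ȟ^2 = (1 − 0) − 1 = 0, so Ȟ^2 ≅ 0


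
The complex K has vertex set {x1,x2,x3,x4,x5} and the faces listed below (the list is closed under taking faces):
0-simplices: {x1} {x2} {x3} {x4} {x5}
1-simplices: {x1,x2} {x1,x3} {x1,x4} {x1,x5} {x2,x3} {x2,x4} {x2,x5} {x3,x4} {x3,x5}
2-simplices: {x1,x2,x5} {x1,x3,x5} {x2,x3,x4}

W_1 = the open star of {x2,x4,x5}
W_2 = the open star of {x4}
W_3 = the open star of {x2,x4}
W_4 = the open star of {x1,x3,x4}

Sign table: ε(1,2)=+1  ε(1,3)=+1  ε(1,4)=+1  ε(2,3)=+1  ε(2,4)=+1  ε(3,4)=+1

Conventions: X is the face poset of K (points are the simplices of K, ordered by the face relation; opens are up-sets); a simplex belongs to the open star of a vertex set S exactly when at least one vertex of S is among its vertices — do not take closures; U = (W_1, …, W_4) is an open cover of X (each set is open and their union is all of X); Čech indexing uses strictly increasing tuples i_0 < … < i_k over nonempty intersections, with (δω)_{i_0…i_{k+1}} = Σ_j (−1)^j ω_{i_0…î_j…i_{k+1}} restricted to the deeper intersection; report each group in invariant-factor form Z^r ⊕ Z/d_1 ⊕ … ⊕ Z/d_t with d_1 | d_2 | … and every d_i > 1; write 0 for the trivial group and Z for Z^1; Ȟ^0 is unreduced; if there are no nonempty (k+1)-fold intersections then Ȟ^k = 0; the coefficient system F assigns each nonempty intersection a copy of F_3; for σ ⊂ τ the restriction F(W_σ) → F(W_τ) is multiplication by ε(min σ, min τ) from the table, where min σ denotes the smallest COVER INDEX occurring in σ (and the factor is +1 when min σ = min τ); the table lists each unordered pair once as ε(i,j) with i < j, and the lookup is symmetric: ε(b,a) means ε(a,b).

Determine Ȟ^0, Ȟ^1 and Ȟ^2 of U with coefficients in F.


nonempty overlaps:
  W1={{x2},{x4},{x5},{x1,x2},{x1,x4},{x1,x5},{x2,x3},{x2,x4},{x2,x5},{x3,x4},{x3,x5},{x1,x2,x5},{x1,x3,x5},{x2,x3,x4}} W2={{x4},{x1,x4},{x2,x4},{x3,x4},{x2,x3,x4}} W3={{x2},{x4},{x1,x2},{x1,x4},{x2,x3},{x2,x4},{x2,x5},{x3,x4},{x1,x2,x5},{x2,x3,x4}} W4={{x1},{x3},{x4},{x1,x2},{x1,x3},{x1,x4},{x1,x5},{x2,x3},{x2,x4},{x3,x4},{x3,x5},{x1,x2,x5},{x1,x3,x5},{x2,x3,x4}}
  W12={{x4},{x1,x4},{x2,x4},{x3,x4},{x2,x3,x4}} W13={{x2},{x4},{x1,x2},{x1,x4},{x2,x3},{x2,x4},{x2,x5},{x3,x4},{x1,x2,x5},{x2,x3,x4}} W14={{x4},{x1,x2},{x1,x4},{x1,x5},{x2,x3},{x2,x4},{x3,x4},{x3,x5},{x1,x2,x5},{x1,x3,x5},{x2,x3,x4}} W23={{x4},{x1,x4},{x2,x4},{x3,x4},{x2,x3,x4}} W24={{x4},{x1,x4},{x2,x4},{x3,x4},{x2,x3,x4}} W34={{x4},{x1,x2},{x1,x4},{x2,x3},{x2,x4},{x3,x4},{x1,x2,x5},{x2,x3,x4}}
  W123={{x4},{x1,x4},{x2,x4},{x3,x4},{x2,x3,x4}} W124={{x4},{x1,x4},{x2,x4},{x3,x4},{x2,x3,x4}} W134={{x4},{x1,x2},{x1,x4},{x2,x3},{x2,x4},{x3,x4},{x1,x2,x5},{x2,x3,x4}} W234={{x4},{x1,x4},{x2,x4},{x3,x4},{x2,x3,x4}}
  W1234={{x4},{x1,x4},{x2,x4},{x3,x4},{x2,x3,x4}}
C dims 4,6,4,1; δ0: rk_F3 3; δ1: rk_F3 3; δ2: rk_F3 1
degree 0: 4−3−0 = 1 → Ȟ^0 ≅ Z/3
degree 1: 6−3−3 = 0 → Ȟ^1 ≅ 0
degree 2: 4−1−3 = 0 → Ȟ^2 ≅ 0

Ȟ^0(U;F) ≅ Z/3, Ȟ^1(U;F) ≅ 0 and Ȟ^2(U;F) ≅ 0


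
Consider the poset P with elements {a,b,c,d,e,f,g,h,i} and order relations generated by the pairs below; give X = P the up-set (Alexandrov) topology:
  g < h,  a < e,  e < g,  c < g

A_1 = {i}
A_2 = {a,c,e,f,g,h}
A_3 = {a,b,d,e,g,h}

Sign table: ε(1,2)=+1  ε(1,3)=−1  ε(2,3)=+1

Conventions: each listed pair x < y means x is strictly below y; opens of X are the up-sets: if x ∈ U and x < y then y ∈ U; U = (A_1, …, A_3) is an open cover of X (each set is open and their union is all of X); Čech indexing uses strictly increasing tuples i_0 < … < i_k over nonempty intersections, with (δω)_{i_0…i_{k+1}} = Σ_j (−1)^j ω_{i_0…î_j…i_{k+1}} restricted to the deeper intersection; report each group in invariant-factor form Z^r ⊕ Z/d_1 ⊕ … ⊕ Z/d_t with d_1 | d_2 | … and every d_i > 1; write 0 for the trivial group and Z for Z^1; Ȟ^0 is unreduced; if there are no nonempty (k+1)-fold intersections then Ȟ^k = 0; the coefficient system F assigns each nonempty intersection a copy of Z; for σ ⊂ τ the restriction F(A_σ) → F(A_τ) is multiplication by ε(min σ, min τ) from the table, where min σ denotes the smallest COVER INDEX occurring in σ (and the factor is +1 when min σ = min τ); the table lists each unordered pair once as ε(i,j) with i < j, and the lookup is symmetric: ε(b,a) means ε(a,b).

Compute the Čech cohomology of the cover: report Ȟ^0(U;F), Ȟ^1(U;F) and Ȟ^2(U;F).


Ȟ^0(U;F) ≅ Z^2, Ȟ^1(U;F) ≅ 0 and Ȟ^2(U;F) ≅ 0

nonempty overlaps:
  A23={a,e,g,h}
C dims 3,1; δ0: rk 1, SNF 1^1
degree 0: 3−1−0 = 2 → Ȟ^0 ≅ Z^2
degree 1: 1−0−1 = 0 → Ȟ^1 ≅ 0
degree 2: 0−0−0 = 0 → Ȟ^2 ≅ 0


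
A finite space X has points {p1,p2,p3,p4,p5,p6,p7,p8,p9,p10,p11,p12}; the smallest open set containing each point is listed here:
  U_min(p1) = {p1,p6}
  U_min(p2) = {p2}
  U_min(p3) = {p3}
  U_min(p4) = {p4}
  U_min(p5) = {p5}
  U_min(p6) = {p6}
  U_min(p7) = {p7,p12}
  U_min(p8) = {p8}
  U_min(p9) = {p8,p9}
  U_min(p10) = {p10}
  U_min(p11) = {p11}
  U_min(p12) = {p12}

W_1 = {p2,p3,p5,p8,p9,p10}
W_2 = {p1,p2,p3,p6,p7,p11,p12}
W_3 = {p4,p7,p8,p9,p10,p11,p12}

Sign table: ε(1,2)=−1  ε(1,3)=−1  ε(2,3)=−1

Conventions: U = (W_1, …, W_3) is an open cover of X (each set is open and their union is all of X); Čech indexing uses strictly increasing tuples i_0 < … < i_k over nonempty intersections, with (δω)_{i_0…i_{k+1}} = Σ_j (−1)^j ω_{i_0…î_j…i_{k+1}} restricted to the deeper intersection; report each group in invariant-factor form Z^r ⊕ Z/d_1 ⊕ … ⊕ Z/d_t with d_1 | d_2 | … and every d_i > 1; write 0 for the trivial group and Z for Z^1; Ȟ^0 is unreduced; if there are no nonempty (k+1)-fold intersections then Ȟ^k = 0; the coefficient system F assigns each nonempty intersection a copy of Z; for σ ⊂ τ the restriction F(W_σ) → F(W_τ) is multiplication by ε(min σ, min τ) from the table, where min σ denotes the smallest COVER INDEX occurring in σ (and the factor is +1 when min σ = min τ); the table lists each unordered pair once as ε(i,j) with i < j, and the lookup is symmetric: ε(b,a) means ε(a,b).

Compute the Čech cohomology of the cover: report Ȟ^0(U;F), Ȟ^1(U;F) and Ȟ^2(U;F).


nonempty intersections:
  W12={p2,p3} W13={p8,p9,p10} W23={p7,p11,p12}
C dims 3,3; δ0: rk 3, SNF 1^2·2
Ȟ^0: (3−3)−0=0 ⇒ 0
Ȟ^1: (3−0)−3=0 plus torsion [2] ⇒ Z/2
Ȟ^2: (0−0)−0=0 ⇒ 0

Ȟ^0 = 0, Ȟ^1 = Z/2 and Ȟ^2 = 0


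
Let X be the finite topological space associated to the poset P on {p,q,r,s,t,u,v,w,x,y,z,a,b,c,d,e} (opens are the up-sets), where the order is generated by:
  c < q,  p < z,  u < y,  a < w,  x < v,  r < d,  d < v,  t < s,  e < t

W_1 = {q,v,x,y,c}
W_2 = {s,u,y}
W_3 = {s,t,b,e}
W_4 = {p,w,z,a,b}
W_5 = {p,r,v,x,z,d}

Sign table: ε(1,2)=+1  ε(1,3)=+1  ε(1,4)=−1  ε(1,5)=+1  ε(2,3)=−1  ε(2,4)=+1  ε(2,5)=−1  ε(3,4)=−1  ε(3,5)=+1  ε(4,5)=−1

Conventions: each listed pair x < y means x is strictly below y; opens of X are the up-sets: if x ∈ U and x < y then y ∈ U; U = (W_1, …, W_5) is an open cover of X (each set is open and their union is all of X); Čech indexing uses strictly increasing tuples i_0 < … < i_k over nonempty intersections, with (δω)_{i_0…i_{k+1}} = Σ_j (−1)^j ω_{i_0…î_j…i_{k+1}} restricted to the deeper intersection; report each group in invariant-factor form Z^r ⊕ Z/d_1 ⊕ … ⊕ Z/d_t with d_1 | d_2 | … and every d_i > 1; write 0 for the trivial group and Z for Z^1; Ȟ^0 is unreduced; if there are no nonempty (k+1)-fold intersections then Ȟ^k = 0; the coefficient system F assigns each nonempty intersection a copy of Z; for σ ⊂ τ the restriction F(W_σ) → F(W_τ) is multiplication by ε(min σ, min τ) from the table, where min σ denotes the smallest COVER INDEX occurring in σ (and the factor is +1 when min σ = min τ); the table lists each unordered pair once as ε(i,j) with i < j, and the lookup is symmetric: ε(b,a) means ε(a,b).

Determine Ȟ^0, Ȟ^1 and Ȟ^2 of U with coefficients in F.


intersection data:
  W12={y} W15={v,x} W23={s} W34={b} W45={p,z}
C dims 5,5; δ0: rk 5, SNF 1^4·2
Ȟ^0 = (5 − 5) − 0 = 0, so Ȟ^0 ≅ 0
Ȟ^1 = (5 − 0) − 5 = 0 plus torsion [2], so Ȟ^1 ≅ Z/2
Ȟ^2 = (0 − 0) − 0 = 0, so Ȟ^2 ≅ 0

Ȟ^0 = 0, Ȟ^1 = Z/2 and Ȟ^2 = 0


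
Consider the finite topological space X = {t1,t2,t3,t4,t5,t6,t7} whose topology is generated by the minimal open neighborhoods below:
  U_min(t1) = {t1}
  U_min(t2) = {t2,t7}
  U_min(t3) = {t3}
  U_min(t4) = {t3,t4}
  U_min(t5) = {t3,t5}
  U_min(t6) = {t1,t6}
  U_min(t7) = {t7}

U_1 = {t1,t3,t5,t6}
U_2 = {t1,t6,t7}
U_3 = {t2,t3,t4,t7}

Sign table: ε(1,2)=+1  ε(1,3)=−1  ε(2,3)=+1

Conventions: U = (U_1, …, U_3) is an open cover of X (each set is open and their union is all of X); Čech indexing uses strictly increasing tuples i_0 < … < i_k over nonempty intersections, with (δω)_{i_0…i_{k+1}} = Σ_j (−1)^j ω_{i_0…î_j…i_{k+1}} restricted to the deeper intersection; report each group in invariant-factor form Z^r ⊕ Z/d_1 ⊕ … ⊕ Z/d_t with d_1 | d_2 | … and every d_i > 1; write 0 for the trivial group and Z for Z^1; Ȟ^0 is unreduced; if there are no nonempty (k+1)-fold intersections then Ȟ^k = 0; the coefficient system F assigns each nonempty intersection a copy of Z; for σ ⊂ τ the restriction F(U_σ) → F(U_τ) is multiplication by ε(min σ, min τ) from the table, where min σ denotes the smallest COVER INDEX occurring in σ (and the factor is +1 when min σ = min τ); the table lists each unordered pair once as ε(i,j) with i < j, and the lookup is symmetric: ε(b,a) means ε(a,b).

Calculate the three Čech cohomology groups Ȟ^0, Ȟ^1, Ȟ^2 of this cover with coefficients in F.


Ȟ^0 = 0; Ȟ^1 = Z/2; Ȟ^2 = 0

intersection data:
  U12={t1,t6} U13={t3} U23={t7}
C dims 3,3; δ0: rk 3, SNF 1^2·2
Ȟ^0 = (3 − 3) − 0 = 0, so Ȟ^0 ≅ 0
Ȟ^1 = (3 − 0) − 3 = 0 plus torsion [2], so Ȟ^1 ≅ Z/2
Ȟ^2 = (0 − 0) − 0 = 0, so Ȟ^2 ≅ 0


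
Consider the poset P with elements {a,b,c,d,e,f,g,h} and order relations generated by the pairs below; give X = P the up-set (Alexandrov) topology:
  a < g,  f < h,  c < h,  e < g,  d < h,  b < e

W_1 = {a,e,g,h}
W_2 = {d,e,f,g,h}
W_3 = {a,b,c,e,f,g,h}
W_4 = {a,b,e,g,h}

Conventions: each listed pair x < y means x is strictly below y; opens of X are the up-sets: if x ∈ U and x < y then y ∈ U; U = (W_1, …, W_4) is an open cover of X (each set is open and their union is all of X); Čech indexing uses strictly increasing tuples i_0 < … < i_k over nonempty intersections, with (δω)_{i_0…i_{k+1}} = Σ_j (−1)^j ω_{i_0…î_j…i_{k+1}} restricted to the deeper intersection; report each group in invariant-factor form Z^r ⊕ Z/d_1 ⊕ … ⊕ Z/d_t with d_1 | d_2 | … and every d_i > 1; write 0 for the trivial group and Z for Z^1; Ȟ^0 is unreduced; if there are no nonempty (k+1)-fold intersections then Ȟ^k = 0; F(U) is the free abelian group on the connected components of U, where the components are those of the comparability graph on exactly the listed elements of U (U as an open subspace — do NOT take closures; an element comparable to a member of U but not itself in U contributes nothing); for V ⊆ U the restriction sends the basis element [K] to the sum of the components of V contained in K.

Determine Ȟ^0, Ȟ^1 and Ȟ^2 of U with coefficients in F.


Ȟ^0 = Z^2; Ȟ^1 = 0; Ȟ^2 = 0

nonempty intersections:
  W12={e,g,h} W13={a,e,g,h} W14={a,e,g,h} W23={e,f,g,h} W24={e,g,h} W34={a,b,e,g,h}
  W123={e,g,h} W124={e,g,h} W134={a,e,g,h} W234={e,g,h}
  W1234={e,g,h}
components per intersection:
  W1: {a,e,g} {h}
  W2: {d,f,h} {e,g}
  W3: {a,b,e,g} {c,f,h}
  W4: {a,b,e,g} {h}
  W12: {e,g} {h}
  W13: {a,e,g} {h}
  W14: {a,e,g} {h}
  W23: {e,g} {f,h}
  W24: {e,g} {h}
  W34: {a,b,e,g} {h}
  W123: {e,g} {h}
  W124: {e,g} {h}
  W134: {a,e,g} {h}
  W234: {e,g} {h}
  W1234: {e,g} {h}
C dims 8,12,8,2; δ0: rk 6, SNF 1^6; δ1: rk 6, SNF 1^6; δ2: rk 2, SNF 1^2
Ȟ^0: (8−6)−0=2 ⇒ Z^2
Ȟ^1: (12−6)−6=0 ⇒ 0
Ȟ^2: (8−2)−6=0 ⇒ 0


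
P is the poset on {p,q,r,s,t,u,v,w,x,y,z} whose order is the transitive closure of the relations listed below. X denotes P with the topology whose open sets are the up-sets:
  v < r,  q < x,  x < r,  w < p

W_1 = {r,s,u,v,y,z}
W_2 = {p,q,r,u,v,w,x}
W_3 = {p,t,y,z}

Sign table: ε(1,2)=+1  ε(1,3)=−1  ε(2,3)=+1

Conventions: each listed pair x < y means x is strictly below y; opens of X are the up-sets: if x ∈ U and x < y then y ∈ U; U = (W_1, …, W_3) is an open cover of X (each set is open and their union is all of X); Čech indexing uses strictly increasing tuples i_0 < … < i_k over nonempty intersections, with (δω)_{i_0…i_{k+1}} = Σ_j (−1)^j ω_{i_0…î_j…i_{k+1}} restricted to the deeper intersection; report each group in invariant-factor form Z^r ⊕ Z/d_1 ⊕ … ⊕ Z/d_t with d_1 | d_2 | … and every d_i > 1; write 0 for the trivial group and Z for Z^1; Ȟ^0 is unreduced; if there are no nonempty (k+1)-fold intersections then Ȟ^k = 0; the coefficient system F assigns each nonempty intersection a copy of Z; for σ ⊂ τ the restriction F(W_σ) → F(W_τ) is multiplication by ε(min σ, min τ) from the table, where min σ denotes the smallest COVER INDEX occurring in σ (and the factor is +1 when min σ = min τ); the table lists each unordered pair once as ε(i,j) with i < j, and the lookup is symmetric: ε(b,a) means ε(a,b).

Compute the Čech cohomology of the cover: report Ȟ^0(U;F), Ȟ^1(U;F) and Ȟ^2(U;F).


Ȟ^0(U;F) ≅ 0, Ȟ^1(U;F) ≅ Z/2 and Ȟ^2(U;F) ≅ 0

nonempty overlaps:
  W12={r,u,v} W13={y,z} W23={p}
C dims 3,3; δ0: rk 3, SNF 1^2·2
degree 0: 3−3−0 = 0 → Ȟ^0 ≅ 0
degree 1: 3−0−3 = 0 plus torsion [2] → Ȟ^1 ≅ Z/2
degree 2: 0−0−0 = 0 → Ȟ^2 ≅ 0


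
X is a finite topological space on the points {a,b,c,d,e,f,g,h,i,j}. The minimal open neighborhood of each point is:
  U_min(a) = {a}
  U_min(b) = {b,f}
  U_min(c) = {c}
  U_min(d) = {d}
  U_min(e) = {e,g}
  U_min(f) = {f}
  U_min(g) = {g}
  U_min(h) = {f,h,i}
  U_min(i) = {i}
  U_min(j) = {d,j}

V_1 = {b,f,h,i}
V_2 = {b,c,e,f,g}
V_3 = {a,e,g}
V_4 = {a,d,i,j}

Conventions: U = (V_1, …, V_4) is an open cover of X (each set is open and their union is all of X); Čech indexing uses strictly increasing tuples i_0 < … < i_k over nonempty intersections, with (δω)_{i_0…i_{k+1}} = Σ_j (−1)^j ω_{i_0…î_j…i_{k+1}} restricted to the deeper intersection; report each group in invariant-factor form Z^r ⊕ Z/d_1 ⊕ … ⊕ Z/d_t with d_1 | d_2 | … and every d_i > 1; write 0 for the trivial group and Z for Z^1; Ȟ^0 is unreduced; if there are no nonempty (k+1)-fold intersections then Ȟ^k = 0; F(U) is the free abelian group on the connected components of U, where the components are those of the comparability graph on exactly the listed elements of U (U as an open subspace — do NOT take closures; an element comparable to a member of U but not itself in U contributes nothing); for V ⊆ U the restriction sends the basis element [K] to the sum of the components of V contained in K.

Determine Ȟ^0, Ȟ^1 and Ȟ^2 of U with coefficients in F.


Ȟ^0(U;F) ≅ Z^5; Ȟ^1(U;F) ≅ 0; Ȟ^2(U;F) ≅ 0

nerve of the cover:
  V12={b,f} V14={i} V23={e,g} V34={a}
components per intersection:
  V1: {b,f,h,i}
  V2: {b,f} {c} {e,g}
  V3: {a} {e,g}
  V4: {a} {d,j} {i}
  V12: {b,f}
  V14: {i}
  V23: {e,g}
  V34: {a}
C dims 9,4; δ0: rk 4, SNF 1^4
Ȟ^0 = (9 − 4) − 0 = 5, so Ȟ^0 ≅ Z^5
Ȟ^1 = (4 − 0) − 4 = 0, so Ȟ^1 ≅ 0
Ȟ^2 = (0 − 0) − 0 = 0, so Ȟ^2 ≅ 0


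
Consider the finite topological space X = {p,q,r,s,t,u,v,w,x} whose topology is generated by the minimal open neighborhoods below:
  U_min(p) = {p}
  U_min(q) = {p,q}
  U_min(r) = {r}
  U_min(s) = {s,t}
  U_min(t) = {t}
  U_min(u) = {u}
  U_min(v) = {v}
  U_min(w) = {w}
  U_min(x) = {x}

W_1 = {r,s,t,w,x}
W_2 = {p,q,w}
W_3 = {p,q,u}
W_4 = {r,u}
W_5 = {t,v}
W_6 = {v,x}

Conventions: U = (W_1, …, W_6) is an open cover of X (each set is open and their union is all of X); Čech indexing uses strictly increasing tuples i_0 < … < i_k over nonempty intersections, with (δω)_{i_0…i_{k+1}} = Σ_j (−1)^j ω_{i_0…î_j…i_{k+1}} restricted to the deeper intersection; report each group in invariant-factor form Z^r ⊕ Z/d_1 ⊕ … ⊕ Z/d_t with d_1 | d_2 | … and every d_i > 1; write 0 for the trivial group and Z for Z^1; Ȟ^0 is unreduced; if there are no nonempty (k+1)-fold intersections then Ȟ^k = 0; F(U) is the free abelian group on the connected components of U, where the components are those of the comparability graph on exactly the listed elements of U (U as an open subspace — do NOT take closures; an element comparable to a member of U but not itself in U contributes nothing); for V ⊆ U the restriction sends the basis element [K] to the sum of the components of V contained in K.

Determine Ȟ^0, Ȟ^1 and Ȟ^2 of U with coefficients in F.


Ȟ^0 = Z^7; Ȟ^1 = 0; Ȟ^2 = 0

nerve simplices:
  W12={w} W14={r} W15={t} W16={x} W23={p,q} W34={u} W56={v}
components per intersection:
  W1: {r} {s,t} {w} {x}
  W2: {p,q} {w}
  W3: {p,q} {u}
  W4: {r} {u}
  W5: {t} {v}
  W6: {v} {x}
  W12: {w}
  W14: {r}
  W15: {t}
  W16: {x}
  W23: {p,q}
  W34: {u}
  W56: {v}
C dims 14,7; δ0: rk 7, SNF 1^7
degree 0: 14−7−0 = 7 → Ȟ^0 ≅ Z^7
degree 1: 7−0−7 = 0 → Ȟ^1 ≅ 0
degree 2: 0−0−0 = 0 → Ȟ^2 ≅ 0


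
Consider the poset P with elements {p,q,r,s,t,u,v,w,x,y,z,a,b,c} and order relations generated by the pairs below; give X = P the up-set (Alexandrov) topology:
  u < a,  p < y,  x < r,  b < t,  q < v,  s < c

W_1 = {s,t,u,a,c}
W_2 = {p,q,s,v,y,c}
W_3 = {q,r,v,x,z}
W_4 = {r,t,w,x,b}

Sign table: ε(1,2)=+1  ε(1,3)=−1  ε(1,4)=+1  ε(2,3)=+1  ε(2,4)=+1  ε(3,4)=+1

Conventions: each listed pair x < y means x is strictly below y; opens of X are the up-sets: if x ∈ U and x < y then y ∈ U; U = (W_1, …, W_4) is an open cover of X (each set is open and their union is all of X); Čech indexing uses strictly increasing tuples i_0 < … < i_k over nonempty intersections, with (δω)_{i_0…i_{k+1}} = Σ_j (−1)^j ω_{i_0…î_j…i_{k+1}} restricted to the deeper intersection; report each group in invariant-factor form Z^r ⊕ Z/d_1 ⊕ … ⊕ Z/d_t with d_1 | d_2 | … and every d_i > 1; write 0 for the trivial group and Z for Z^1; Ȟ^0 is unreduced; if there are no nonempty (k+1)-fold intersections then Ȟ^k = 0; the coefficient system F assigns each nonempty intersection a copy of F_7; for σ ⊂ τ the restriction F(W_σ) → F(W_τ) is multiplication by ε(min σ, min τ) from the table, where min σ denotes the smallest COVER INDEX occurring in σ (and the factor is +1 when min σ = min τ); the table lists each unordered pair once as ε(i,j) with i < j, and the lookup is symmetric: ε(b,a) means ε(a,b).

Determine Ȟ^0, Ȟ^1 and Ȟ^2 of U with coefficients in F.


Ȟ^0 = Z/7, Ȟ^1 = Z/7, Ȟ^2 = 0

nonempty overlaps:
  W12={s,c} W14={t} W23={q,v} W34={r,x}
C dims 4,4; δ0: rk_F7 3
degree 0: 4−3−0 = 1 → Ȟ^0 ≅ Z/7
degree 1: 4−0−3 = 1 → Ȟ^1 ≅ Z/7
degree 2: 0−0−0 = 0 → Ȟ^2 ≅ 0


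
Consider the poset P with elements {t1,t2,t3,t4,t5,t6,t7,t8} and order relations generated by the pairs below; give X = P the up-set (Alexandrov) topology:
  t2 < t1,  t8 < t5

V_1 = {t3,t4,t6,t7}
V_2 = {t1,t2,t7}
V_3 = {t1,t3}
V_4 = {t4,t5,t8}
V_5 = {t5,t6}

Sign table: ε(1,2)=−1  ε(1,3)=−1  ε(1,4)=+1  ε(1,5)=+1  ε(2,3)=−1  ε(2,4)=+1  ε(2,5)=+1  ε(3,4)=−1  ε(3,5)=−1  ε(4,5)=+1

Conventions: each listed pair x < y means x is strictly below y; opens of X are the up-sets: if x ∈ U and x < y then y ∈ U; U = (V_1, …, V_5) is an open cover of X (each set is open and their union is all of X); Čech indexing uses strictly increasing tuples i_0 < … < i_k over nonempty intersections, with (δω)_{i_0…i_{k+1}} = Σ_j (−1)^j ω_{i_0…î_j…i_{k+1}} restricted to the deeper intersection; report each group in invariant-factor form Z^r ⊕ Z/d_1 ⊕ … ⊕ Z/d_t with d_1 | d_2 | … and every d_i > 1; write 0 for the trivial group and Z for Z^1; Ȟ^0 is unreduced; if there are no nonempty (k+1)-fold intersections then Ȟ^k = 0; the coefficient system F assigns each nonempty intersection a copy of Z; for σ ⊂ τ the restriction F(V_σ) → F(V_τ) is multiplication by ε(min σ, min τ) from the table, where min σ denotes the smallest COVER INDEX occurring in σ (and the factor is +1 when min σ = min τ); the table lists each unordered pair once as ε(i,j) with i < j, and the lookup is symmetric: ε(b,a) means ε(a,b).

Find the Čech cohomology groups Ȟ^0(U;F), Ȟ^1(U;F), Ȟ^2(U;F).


Ȟ^0 = 0; Ȟ^1 = Z ⊕ Z/2; Ȟ^2 = 0

nerve of the cover:
  V12={t7} V13={t3} V14={t4} V15={t6} V23={t1} V45={t5}
C dims 5,6; δ0: rk 5, SNF 1^4·2
Ȟ^0 = (5 − 5) − 0 = 0, so Ȟ^0 ≅ 0
Ȟ^1 = (6 − 0) − 5 = 1 plus torsion [2], so Ȟ^1 ≅ Z ⊕ Z/2
Ȟ^2 = (0 − 0) − 0 = 0, so Ȟ^2 ≅ 0


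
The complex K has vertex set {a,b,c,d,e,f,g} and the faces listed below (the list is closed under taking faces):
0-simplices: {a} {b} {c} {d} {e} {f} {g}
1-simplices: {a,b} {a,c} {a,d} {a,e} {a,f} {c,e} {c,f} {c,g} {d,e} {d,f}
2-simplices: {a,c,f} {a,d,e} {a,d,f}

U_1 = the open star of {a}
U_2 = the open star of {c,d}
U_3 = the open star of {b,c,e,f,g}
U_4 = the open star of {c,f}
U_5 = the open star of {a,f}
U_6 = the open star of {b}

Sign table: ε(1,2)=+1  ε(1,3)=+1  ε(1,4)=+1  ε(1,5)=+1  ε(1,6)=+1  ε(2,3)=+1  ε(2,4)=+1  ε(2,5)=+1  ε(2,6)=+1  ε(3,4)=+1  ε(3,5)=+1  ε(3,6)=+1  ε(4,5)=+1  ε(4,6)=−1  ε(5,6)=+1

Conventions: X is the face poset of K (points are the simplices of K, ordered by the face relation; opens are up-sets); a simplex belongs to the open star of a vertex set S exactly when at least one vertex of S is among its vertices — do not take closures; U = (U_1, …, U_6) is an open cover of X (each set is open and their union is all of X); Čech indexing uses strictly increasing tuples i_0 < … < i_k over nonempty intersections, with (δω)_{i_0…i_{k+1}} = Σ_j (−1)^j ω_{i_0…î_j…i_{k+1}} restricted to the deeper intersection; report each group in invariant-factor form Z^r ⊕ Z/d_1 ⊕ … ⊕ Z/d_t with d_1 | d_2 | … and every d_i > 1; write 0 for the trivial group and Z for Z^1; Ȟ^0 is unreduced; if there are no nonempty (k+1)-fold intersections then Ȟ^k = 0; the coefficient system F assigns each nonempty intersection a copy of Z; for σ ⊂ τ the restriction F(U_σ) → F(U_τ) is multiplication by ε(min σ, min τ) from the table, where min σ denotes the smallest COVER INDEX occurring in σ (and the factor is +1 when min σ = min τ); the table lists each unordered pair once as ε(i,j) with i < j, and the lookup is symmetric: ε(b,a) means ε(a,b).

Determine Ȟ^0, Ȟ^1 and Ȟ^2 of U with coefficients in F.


cover nerve:
  U1={{a},{a,b},{a,c},{a,d},{a,e},{a,f},{a,c,f},{a,d,e},{a,d,f}} U2={{c},{d},{a,c},{a,d},{c,e},{c,f},{c,g},{d,e},{d,f},{a,c,f},{a,d,e},{a,d,f}} U3={{b},{c},{e},{f},{g},{a,b},{a,c},{a,e},{a,f},{c,e},{c,f},{c,g},{d,e},{d,f},{a,c,f},{a,d,e},{a,d,f}} U4={{c},{f},{a,c},{a,f},{c,e},{c,f},{c,g},{d,f},{a,c,f},{a,d,f}} U5={{a},{f},{a,b},{a,c},{a,d},{a,e},{a,f},{c,f},{d,f},{a,c,f},{a,d,e},{a,d,f}} U6={{b},{a,b}}
  U12={{a,c},{a,d},{a,c,f},{a,d,e},{a,d,f}} U13={{a,b},{a,c},{a,e},{a,f},{a,c,f},{a,d,e},{a,d,f}} U14={{a,c},{a,f},{a,c,f},{a,d,f}} U15={{a},{a,b},{a,c},{a,d},{a,e},{a,f},{a,c,f},{a,d,e},{a,d,f}} U16={{a,b}} U23={{c},{a,c},{c,e},{c,f},{c,g},{d,e},{d,f},{a,c,f},{a,d,e},{a,d,f}} U24={{c},{a,c},{c,e},{c,f},{c,g},{d,f},{a,c,f},{a,d,f}} U25={{a,c},{a,d},{c,f},{d,f},{a,c,f},{a,d,e},{a,d,f}} U34={{c},{f},{a,c},{a,f},{c,e},{c,f},{c,g},{d,f},{a,c,f},{a,d,f}} U35={{f},{a,b},{a,c},{a,e},{a,f},{c,f},{d,f},{a,c,f},{a,d,e},{a,d,f}} U36={{b},{a,b}} U45={{f},{a,c},{a,f},{c,f},{d,f},{a,c,f},{a,d,f}} U56={{a,b}}
  U123={{a,c},{a,c,f},{a,d,e},{a,d,f}} U124={{a,c},{a,c,f},{a,d,f}} U125={{a,c},{a,d},{a,c,f},{a,d,e},{a,d,f}} U134={{a,c},{a,f},{a,c,f},{a,d,f}} U135={{a,b},{a,c},{a,e},{a,f},{a,c,f},{a,d,e},{a,d,f}} U136={{a,b}} U145={{a,c},{a,f},{a,c,f},{a,d,f}} U156={{a,b}} U234={{c},{a,c},{c,e},{c,f},{c,g},{d,f},{a,c,f},{a,d,f}} U235={{a,c},{c,f},{d,f},{a,c,f},{a,d,e},{a,d,f}} U245={{a,c},{c,f},{d,f},{a,c,f},{a,d,f}} U345={{f},{a,c},{a,f},{c,f},{d,f},{a,c,f},{a,d,f}} U356={{a,b}}
  U1234={{a,c},{a,c,f},{a,d,f}} U1235={{a,c},{a,c,f},{a,d,e},{a,d,f}} U1245={{a,c},{a,c,f},{a,d,f}} U1345={{a,c},{a,f},{a,c,f},{a,d,f}} U1356={{a,b}} U2345={{a,c},{c,f},{d,f},{a,c,f},{a,d,f}}
  U12345={{a,c},{a,c,f},{a,d,f}}
C dims 6,13,13,6; δ0: rk 5, SNF 1^5; δ1: rk 8, SNF 1^8; δ2: rk 5, SNF 1^5
Ȟ^0: (6−5)−0=1 ⇒ Z
Ȟ^1: (13−8)−5=0 ⇒ 0
Ȟ^2: (13−5)−8=0 ⇒ 0

Ȟ^0(U;F) ≅ Z, Ȟ^1(U;F) ≅ 0, Ȟ^2(U;F) ≅ 0
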